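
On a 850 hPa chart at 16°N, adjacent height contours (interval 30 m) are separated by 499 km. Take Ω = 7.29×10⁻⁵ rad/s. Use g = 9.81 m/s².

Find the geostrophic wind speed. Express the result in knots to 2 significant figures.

29 knots

Coriolis parameter at 16°N:
f = 2Ω sin φ = 2 × 7.29×10⁻⁵ × sin 16° = 4.02×10⁻⁵ s⁻¹
Height gradient: |∂Z/∂n| = 30 m / 499000 m = 6.01×10⁻⁵
On a pressure surface, geostrophic balance gives V_g = (g/f)|∂Z/∂n|:
V_g = 9.81 × 6.01×10⁻⁵ / 4.02×10⁻⁵ = 14.7 m/s
Converting: 14.7 m/s × 1.944 = 29 knots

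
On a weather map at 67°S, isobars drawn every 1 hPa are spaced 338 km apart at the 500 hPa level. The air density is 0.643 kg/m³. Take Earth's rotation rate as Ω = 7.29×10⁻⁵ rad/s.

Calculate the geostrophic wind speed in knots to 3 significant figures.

Coriolis parameter at 67°S:
f = 2Ω sin φ = 2 × 7.29×10⁻⁵ × sin 67° = 1.34×10⁻⁴ s⁻¹
Pressure gradient: |∂P/∂n| = 100 Pa / 338000 m = 2.96×10⁻⁴ Pa/m
Geostrophic balance (pressure-gradient force = Coriolis force):
V_g = (1/(fρ)) |∂P/∂n| = 2.96×10⁻⁴ / (1.34×10⁻⁴ × 0.643) = 3.43 m/s
Converting: 3.43 m/s × 1.944 = 6.66 knots

6.66 knots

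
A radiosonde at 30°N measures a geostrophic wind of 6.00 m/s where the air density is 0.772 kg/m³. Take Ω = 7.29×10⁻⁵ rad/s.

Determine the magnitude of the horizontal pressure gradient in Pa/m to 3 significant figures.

3.38×10⁻⁴ Pa/m

Coriolis parameter at 30°N:
f = 2Ω sin φ = 2 × 7.29×10⁻⁵ × sin 30° = 7.29×10⁻⁵ s⁻¹
Geostrophic balance rearranged: |∂P/∂n| = f ρ V_g
|∂P/∂n| = 7.29×10⁻⁵ × 0.772 × 6.00 = 3.38×10⁻⁴ Pa/m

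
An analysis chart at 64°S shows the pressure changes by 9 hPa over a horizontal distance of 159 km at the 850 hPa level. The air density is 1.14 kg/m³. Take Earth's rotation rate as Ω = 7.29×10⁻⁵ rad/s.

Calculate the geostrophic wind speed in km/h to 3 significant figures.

Coriolis parameter at 64°S:
f = 2Ω sin φ = 2 × 7.29×10⁻⁵ × sin 64° = 1.31×10⁻⁴ s⁻¹
Pressure gradient: |∂P/∂n| = 900 Pa / 159000 m = 5.66×10⁻³ Pa/m
Geostrophic balance (pressure-gradient force = Coriolis force):
V_g = (1/(fρ)) |∂P/∂n| = 5.66×10⁻³ / (1.31×10⁻⁴ × 1.14) = 37.9 m/s
Converting: 37.9 m/s × 3.6 = 136 km/h

136 km/h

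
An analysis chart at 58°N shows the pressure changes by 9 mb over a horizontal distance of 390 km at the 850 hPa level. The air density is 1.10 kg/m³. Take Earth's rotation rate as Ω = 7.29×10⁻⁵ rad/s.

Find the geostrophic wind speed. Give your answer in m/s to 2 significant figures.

17 m/s

Coriolis parameter at 58°N:
f = 2Ω sin φ = 2 × 7.29×10⁻⁵ × sin 58° = 1.24×10⁻⁴ s⁻¹
Pressure gradient: |∂P/∂n| = 900 Pa / 390000 m = 2.31×10⁻³ Pa/m
Geostrophic balance (pressure-gradient force = Coriolis force):
V_g = (1/(fρ)) |∂P/∂n| = 2.31×10⁻³ / (1.24×10⁻⁴ × 1.10) = 17.0 m/s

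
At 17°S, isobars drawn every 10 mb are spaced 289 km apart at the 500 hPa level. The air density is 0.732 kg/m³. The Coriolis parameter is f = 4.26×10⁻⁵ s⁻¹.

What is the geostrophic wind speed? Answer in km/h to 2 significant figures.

400 km/h

Pressure gradient: |∂P/∂n| = 1000 Pa / 289000 m = 3.46×10⁻³ Pa/m
Geostrophic balance (pressure-gradient force = Coriolis force):
V_g = (1/(fρ)) |∂P/∂n| = 3.46×10⁻³ / (4.26×10⁻⁵ × 0.732) = 111 m/s
Converting: 111 m/s × 3.6 = 400 km/h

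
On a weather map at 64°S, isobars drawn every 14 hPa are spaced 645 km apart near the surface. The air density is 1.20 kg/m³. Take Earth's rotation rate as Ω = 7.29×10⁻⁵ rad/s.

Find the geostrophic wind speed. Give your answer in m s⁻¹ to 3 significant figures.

Coriolis parameter at 64°S:
f = 2Ω sin φ = 2 × 7.29×10⁻⁵ × sin 64° = 1.31×10⁻⁴ s⁻¹
Pressure gradient: |∂P/∂n| = 1400 Pa / 645000 m = 2.17×10⁻³ Pa/m
Geostrophic balance (pressure-gradient force = Coriolis force):
V_g = (1/(fρ)) |∂P/∂n| = 2.17×10⁻³ / (1.31×10⁻⁴ × 1.20) = 13.8 m/s

13.8 m s⁻¹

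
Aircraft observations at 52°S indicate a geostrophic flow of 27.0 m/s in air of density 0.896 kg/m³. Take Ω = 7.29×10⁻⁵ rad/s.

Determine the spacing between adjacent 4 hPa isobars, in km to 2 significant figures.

140 km

Coriolis parameter at 52°S:
f = 2Ω sin φ = 2 × 7.29×10⁻⁵ × sin 52° = 1.15×10⁻⁴ s⁻¹
Geostrophic balance rearranged: |∂P/∂n| = f ρ V_g
|∂P/∂n| = 1.15×10⁻⁴ × 0.896 × 27.0 = 2.78×10⁻³ Pa/m
Isobar spacing: Δn = ΔP/|∂P/∂n| = 400 Pa / 2.78×10⁻³ Pa/m = 143913 m ≈ 140 km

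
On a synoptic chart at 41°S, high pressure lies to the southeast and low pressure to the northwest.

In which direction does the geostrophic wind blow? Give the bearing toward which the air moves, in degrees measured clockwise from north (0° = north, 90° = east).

225°

The pressure-gradient force points toward the northwest (bearing 315°).
Geostrophic balance: in the Southern Hemisphere the Coriolis force deflects motion to the left, so the geostrophic wind blows 90° to the left of the pressure-gradient force (low pressure on the right).
Rotating 315° by 90° counterclockwise gives 225° — the wind blows toward the southwest.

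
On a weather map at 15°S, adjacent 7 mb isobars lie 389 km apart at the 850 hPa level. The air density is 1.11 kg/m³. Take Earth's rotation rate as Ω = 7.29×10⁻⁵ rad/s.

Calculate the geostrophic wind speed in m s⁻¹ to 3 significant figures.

Coriolis parameter at 15°S:
f = 2Ω sin φ = 2 × 7.29×10⁻⁵ × sin 15° = 3.77×10⁻⁵ s⁻¹
Pressure gradient: |∂P/∂n| = 700 Pa / 389000 m = 1.80×10⁻³ Pa/m
Geostrophic balance (pressure-gradient force = Coriolis force):
V_g = (1/(fρ)) |∂P/∂n| = 1.80×10⁻³ / (3.77×10⁻⁵ × 1.11) = 43.0 m/s

43.0 m s⁻¹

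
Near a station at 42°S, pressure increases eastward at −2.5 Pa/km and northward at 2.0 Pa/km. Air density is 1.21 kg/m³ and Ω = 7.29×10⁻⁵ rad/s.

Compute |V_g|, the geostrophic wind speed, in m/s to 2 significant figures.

27 m/s

Coriolis parameter at 42°S:
f = 2Ω sin φ = 2 × 7.29×10⁻⁵ × sin 42° = 9.76×10⁻⁵ s⁻¹
In the Southern Hemisphere f is negative: f = −9.76×10⁻⁵ s⁻¹.
Component geostrophic relations (x east, y north):
u_g = −(1/(fρ)) ∂P/∂y,  v_g = (1/(fρ)) ∂P/∂x
u_g = −(2.0×10⁻³)/(−9.76×10⁻⁵ × 1.21) = 16.9 m/s;  v_g = (−2.5×10⁻³)/(−9.76×10⁻⁵ × 1.21) = 21.2 m/s
|V_g| = √(u_g² + v_g²) = 27.1 m/s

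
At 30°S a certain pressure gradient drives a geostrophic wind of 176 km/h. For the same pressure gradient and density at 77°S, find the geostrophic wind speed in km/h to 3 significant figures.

90.3 km/h

With the same pressure gradient and density, V_g ∝ 1/f ∝ 1/sin φ.
V₂ = V₁ · sin φ₁ / sin φ₂ = 176 × sin 30° / sin 77°
V₂ = 176 × 0.5000/0.9744 = 90.3 km/h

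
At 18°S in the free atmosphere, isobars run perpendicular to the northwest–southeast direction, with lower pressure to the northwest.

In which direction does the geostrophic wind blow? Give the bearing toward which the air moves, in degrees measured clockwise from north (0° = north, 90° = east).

The pressure-gradient force points toward the northwest (bearing 315°).
Geostrophic balance: in the Southern Hemisphere the Coriolis force deflects motion to the left, so the geostrophic wind blows 90° to the left of the pressure-gradient force (low pressure on the right).
Rotating 315° by 90° counterclockwise gives 225° — the wind blows toward the southwest.

225°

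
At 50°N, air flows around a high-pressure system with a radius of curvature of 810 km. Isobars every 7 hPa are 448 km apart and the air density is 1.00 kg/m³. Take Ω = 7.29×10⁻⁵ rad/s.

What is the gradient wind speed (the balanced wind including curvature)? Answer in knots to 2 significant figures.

Coriolis parameter at 50°N:
f = 2Ω sin φ = 2 × 7.29×10⁻⁵ × sin 50° = 1.12×10⁻⁴ s⁻¹
Pressure gradient: |∂P/∂n| = 700 Pa / 448000 m = 1.56×10⁻³ Pa/m
Geostrophic speed: V_g = |∂P/∂n|/(fρ) = 1.56×10⁻³/(1.12×10⁻⁴ × 1.00) = 14.0 m/s
Around a high, pressure-gradient force acts outward with centrifugal, so Coriolis balances both:
fV = (1/ρ)|∂P/∂n| + V²/R  →  V² − fR·V + fR·V_g = 0
With fR = 1.12×10⁻⁴ × 810×10³ m = 90.5 m/s:
V = [fR − √((fR)² − 4 fR V_g)]/2 = [90.5 − √(90.5² − 4×90.5×14)]/2 = 17.3 m/s
Supergeostrophic (V > V_g = 14 m/s), as expected around a high.
Converting: 17.3 m/s × 1.944 = 34 knots

34 knots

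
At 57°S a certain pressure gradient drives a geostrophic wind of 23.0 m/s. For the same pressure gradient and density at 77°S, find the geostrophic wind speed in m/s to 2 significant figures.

With the same pressure gradient and density, V_g ∝ 1/f ∝ 1/sin φ.
V₂ = V₁ · sin φ₁ / sin φ₂ = 23.0 × sin 57° / sin 77°
V₂ = 23.0 × 0.8387/0.9744 = 20 m/s

20 m/s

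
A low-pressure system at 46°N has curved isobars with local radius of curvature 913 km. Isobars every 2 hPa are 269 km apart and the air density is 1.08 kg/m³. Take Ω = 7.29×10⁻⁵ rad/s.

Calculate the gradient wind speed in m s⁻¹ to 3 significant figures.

Coriolis parameter at 46°N:
f = 2Ω sin φ = 2 × 7.29×10⁻⁵ × sin 46° = 1.05×10⁻⁴ s⁻¹
Pressure gradient: |∂P/∂n| = 200 Pa / 269000 m = 7.43×10⁻⁴ Pa/m
Geostrophic speed: V_g = |∂P/∂n|/(fρ) = 7.43×10⁻⁴/(1.05×10⁻⁴ × 1.08) = 6.56 m/s
Around a low, centrifugal force acts outward with Coriolis, so pressure-gradient force balances both:
(1/ρ)|∂P/∂n| = fV + V²/R  →  V² + fR·V − fR·V_g = 0
With fR = 1.05×10⁻⁴ × 913×10³ m = 95.8 m/s:
V = [−fR + √((fR)² + 4 fR V_g)]/2 = [−95.8 + √(95.8² + 4×95.8×6.56)]/2 = 6.17 m/s
Subgeostrophic (V < V_g = 6.56 m/s), as expected around a low.

6.17 m s⁻¹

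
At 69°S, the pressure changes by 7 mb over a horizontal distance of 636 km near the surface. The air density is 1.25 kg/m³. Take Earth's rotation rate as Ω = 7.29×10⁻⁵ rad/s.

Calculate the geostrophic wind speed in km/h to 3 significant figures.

23.3 km/h

Coriolis parameter at 69°S:
f = 2Ω sin φ = 2 × 7.29×10⁻⁵ × sin 69° = 1.36×10⁻⁴ s⁻¹
Pressure gradient: |∂P/∂n| = 700 Pa / 636000 m = 1.10×10⁻³ Pa/m
Geostrophic balance (pressure-gradient force = Coriolis force):
V_g = (1/(fρ)) |∂P/∂n| = 1.10×10⁻³ / (1.36×10⁻⁴ × 1.25) = 6.47 m/s
Converting: 6.47 m/s × 3.6 = 23.3 km/h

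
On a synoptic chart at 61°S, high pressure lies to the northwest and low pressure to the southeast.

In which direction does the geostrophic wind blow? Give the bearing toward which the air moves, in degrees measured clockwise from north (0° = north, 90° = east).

The pressure-gradient force points toward the southeast (bearing 135°).
Geostrophic balance: in the Southern Hemisphere the Coriolis force deflects motion to the left, so the geostrophic wind blows 90° to the left of the pressure-gradient force (low pressure on the right).
Rotating 135° by 90° counterclockwise gives 045° — the wind blows toward the northeast.

045°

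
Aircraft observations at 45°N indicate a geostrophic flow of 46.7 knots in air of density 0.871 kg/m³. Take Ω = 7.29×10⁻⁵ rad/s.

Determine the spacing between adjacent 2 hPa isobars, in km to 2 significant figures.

Coriolis parameter at 45°N:
f = 2Ω sin φ = 2 × 7.29×10⁻⁵ × sin 45° = 1.03×10⁻⁴ s⁻¹
Wind speed in SI: 46.7 knots = 24.0 m/s
Geostrophic balance rearranged: |∂P/∂n| = f ρ V_g
|∂P/∂n| = 1.03×10⁻⁴ × 0.871 × 24.0 = 2.16×10⁻³ Pa/m
Isobar spacing: Δn = ΔP/|∂P/∂n| = 200 Pa / 2.16×10⁻³ Pa/m = 92707 m ≈ 93 km

93 km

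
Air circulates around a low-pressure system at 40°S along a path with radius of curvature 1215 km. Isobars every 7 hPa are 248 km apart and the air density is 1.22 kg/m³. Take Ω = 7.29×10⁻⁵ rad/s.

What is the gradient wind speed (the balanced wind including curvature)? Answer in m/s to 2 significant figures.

Coriolis parameter at 40°S:
f = 2Ω sin φ = 2 × 7.29×10⁻⁵ × sin 40° = 9.37×10⁻⁵ s⁻¹
Pressure gradient: |∂P/∂n| = 700 Pa / 248000 m = 2.82×10⁻³ Pa/m
Geostrophic speed: V_g = |∂P/∂n|/(fρ) = 2.82×10⁻³/(9.37×10⁻⁵ × 1.22) = 24.7 m/s
Around a low, centrifugal force acts outward with Coriolis, so pressure-gradient force balances both:
(1/ρ)|∂P/∂n| = fV + V²/R  →  V² + fR·V − fR·V_g = 0
With fR = 9.37×10⁻⁵ × 1215×10³ m = 114 m/s:
V = [−fR + √((fR)² + 4 fR V_g)]/2 = [−114 + √(114² + 4×114×24.7)]/2 = 20.9 m/s
Subgeostrophic (V < V_g = 24.7 m/s), as expected around a low.

21 m/s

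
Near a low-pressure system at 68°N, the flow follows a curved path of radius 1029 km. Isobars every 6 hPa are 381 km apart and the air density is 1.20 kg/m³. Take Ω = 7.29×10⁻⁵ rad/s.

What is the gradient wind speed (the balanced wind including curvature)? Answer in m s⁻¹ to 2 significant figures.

9.1 m s⁻¹

Coriolis parameter at 68°N:
f = 2Ω sin φ = 2 × 7.29×10⁻⁵ × sin 68° = 1.35×10⁻⁴ s⁻¹
Pressure gradient: |∂P/∂n| = 600 Pa / 381000 m = 1.57×10⁻³ Pa/m
Geostrophic speed: V_g = |∂P/∂n|/(fρ) = 1.57×10⁻³/(1.35×10⁻⁴ × 1.20) = 9.71 m/s
Around a low, centrifugal force acts outward with Coriolis, so pressure-gradient force balances both:
(1/ρ)|∂P/∂n| = fV + V²/R  →  V² + fR·V − fR·V_g = 0
With fR = 1.35×10⁻⁴ × 1029×10³ m = 139 m/s:
V = [−fR + √((fR)² + 4 fR V_g)]/2 = [−139 + √(139² + 4×139×9.71)]/2 = 9.11 m/s
Subgeostrophic (V < V_g = 9.71 m/s), as expected around a low.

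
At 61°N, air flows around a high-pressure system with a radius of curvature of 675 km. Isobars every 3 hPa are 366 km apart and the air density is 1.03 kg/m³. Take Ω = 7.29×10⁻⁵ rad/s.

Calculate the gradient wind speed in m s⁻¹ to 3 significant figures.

6.77 m s⁻¹

Coriolis parameter at 61°N:
f = 2Ω sin φ = 2 × 7.29×10⁻⁵ × sin 61° = 1.28×10⁻⁴ s⁻¹
Pressure gradient: |∂P/∂n| = 300 Pa / 366000 m = 8.20×10⁻⁴ Pa/m
Geostrophic speed: V_g = |∂P/∂n|/(fρ) = 8.20×10⁻⁴/(1.28×10⁻⁴ × 1.03) = 6.24 m/s
Around a high, pressure-gradient force acts outward with centrifugal, so Coriolis balances both:
fV = (1/ρ)|∂P/∂n| + V²/R  →  V² − fR·V + fR·V_g = 0
With fR = 1.28×10⁻⁴ × 675×10³ m = 86.1 m/s:
V = [fR − √((fR)² − 4 fR V_g)]/2 = [86.1 − √(86.1² − 4×86.1×6.24)]/2 = 6.77 m/s
Supergeostrophic (V > V_g = 6.24 m/s), as expected around a high.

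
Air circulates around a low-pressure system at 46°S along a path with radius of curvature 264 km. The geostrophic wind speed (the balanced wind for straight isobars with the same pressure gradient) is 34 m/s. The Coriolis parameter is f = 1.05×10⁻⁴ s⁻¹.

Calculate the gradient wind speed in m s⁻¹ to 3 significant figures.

Around a low, centrifugal force acts outward with Coriolis, so pressure-gradient force balances both:
(1/ρ)|∂P/∂n| = fV + V²/R  →  V² + fR·V − fR·V_g = 0
With fR = 1.05×10⁻⁴ × 264×10³ m = 27.7 m/s:
V = [−fR + √((fR)² + 4 fR V_g)]/2 = [−27.7 + √(27.7² + 4×27.7×34)]/2 = 19.8 m/s
Subgeostrophic (V < V_g = 34 m/s), as expected around a low.

19.8 m s⁻¹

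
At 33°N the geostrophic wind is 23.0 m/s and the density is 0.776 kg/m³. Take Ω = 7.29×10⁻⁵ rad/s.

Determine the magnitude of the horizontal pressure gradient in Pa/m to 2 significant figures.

1.4×10⁻³ Pa/m

Coriolis parameter at 33°N:
f = 2Ω sin φ = 2 × 7.29×10⁻⁵ × sin 33° = 7.94×10⁻⁵ s⁻¹
Geostrophic balance rearranged: |∂P/∂n| = f ρ V_g
|∂P/∂n| = 7.94×10⁻⁵ × 0.776 × 23.0 = 1.42×10⁻³ Pa/m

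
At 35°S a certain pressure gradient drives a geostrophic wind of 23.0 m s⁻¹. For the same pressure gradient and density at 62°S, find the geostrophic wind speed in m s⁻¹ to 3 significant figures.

14.9 m s⁻¹

With the same pressure gradient and density, V_g ∝ 1/f ∝ 1/sin φ.
V₂ = V₁ · sin φ₁ / sin φ₂ = 23.0 × sin 35° / sin 62°
V₂ = 23.0 × 0.5736/0.8829 = 14.9 m s⁻¹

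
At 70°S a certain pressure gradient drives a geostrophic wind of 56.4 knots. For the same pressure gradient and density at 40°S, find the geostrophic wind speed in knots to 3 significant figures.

82.5 knots

With the same pressure gradient and density, V_g ∝ 1/f ∝ 1/sin φ.
V₂ = V₁ · sin φ₁ / sin φ₂ = 56.4 × sin 70° / sin 40°
V₂ = 56.4 × 0.9397/0.6428 = 82.5 knots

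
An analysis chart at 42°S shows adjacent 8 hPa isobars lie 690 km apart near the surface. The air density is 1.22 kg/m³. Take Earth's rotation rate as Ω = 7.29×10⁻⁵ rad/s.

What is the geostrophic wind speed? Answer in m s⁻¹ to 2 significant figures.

9.7 m s⁻¹

Coriolis parameter at 42°S:
f = 2Ω sin φ = 2 × 7.29×10⁻⁵ × sin 42° = 9.76×10⁻⁵ s⁻¹
Pressure gradient: |∂P/∂n| = 800 Pa / 690000 m = 1.16×10⁻³ Pa/m
Geostrophic balance (pressure-gradient force = Coriolis force):
V_g = (1/(fρ)) |∂P/∂n| = 1.16×10⁻³ / (9.76×10⁻⁵ × 1.22) = 9.74 m/s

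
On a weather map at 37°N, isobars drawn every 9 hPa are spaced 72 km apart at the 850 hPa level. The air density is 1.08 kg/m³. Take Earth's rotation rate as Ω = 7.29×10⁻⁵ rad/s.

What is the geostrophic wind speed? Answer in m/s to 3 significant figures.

Coriolis parameter at 37°N:
f = 2Ω sin φ = 2 × 7.29×10⁻⁵ × sin 37° = 8.77×10⁻⁵ s⁻¹
Pressure gradient: |∂P/∂n| = 900 Pa / 72000 m = 1.25×10⁻² Pa/m
Geostrophic balance (pressure-gradient force = Coriolis force):
V_g = (1/(fρ)) |∂P/∂n| = 1.25×10⁻² / (8.77×10⁻⁵ × 1.08) = 132 m/s

132 m/s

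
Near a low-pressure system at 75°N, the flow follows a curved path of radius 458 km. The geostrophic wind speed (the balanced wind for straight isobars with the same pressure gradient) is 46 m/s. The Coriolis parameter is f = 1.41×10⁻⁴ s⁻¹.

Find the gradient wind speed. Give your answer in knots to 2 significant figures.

60 knots

Around a low, centrifugal force acts outward with Coriolis, so pressure-gradient force balances both:
(1/ρ)|∂P/∂n| = fV + V²/R  →  V² + fR·V − fR·V_g = 0
With fR = 1.41×10⁻⁴ × 458×10³ m = 64.6 m/s:
V = [−fR + √((fR)² + 4 fR V_g)]/2 = [−64.6 + √(64.6² + 4×64.6×46)]/2 = 31.1 m/s
Subgeostrophic (V < V_g = 46 m/s), as expected around a low.
Converting: 31.1 m/s × 1.944 = 60 knots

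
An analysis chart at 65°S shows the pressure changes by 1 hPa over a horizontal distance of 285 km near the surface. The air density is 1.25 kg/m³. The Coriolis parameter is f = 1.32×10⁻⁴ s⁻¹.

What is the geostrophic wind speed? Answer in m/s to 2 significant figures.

Pressure gradient: |∂P/∂n| = 100 Pa / 285000 m = 3.51×10⁻⁴ Pa/m
Geostrophic balance (pressure-gradient force = Coriolis force):
V_g = (1/(fρ)) |∂P/∂n| = 3.51×10⁻⁴ / (1.32×10⁻⁴ × 1.25) = 2.13 m/s

2.1 m/s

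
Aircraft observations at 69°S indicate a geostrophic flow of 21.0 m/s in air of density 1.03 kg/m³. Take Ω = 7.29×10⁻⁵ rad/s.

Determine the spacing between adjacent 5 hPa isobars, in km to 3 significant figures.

170 km

Coriolis parameter at 69°S:
f = 2Ω sin φ = 2 × 7.29×10⁻⁵ × sin 69° = 1.36×10⁻⁴ s⁻¹
Geostrophic balance rearranged: |∂P/∂n| = f ρ V_g
|∂P/∂n| = 1.36×10⁻⁴ × 1.03 × 21.0 = 2.94×10⁻³ Pa/m
Isobar spacing: Δn = ΔP/|∂P/∂n| = 500 Pa / 2.94×10⁻³ Pa/m = 169826 m ≈ 170 km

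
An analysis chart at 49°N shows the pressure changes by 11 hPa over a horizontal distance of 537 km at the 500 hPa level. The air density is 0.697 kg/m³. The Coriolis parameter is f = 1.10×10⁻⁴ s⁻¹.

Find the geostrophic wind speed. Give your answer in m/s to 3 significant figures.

26.7 m/s

Pressure gradient: |∂P/∂n| = 1100 Pa / 537000 m = 2.05×10⁻³ Pa/m
Geostrophic balance (pressure-gradient force = Coriolis force):
V_g = (1/(fρ)) |∂P/∂n| = 2.05×10⁻³ / (1.10×10⁻⁴ × 0.697) = 26.7 m/s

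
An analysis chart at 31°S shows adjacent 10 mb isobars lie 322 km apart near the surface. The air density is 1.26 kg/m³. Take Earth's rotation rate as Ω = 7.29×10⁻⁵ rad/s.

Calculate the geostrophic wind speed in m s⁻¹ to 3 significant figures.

Coriolis parameter at 31°S:
f = 2Ω sin φ = 2 × 7.29×10⁻⁵ × sin 31° = 7.51×10⁻⁵ s⁻¹
Pressure gradient: |∂P/∂n| = 1000 Pa / 322000 m = 3.11×10⁻³ Pa/m
Geostrophic balance (pressure-gradient force = Coriolis force):
V_g = (1/(fρ)) |∂P/∂n| = 3.11×10⁻³ / (7.51×10⁻⁵ × 1.26) = 32.8 m/s

32.8 m s⁻¹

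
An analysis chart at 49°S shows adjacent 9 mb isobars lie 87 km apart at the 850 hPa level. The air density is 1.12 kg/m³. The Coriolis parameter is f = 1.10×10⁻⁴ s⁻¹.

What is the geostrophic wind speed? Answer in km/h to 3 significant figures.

Pressure gradient: |∂P/∂n| = 900 Pa / 87000 m = 1.03×10⁻² Pa/m
Geostrophic balance (pressure-gradient force = Coriolis force):
V_g = (1/(fρ)) |∂P/∂n| = 1.03×10⁻² / (1.10×10⁻⁴ × 1.12) = 84.0 m/s
Converting: 84.0 m/s × 3.6 = 302 km/h

302 km/h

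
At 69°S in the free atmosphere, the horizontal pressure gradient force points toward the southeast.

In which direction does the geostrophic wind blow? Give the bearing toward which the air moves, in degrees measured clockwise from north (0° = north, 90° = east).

045°

The pressure-gradient force points toward the southeast (bearing 135°).
Geostrophic balance: in the Southern Hemisphere the Coriolis force deflects motion to the left, so the geostrophic wind blows 90° to the left of the pressure-gradient force (low pressure on the right).
Rotating 135° by 90° counterclockwise gives 045° — the wind blows toward the northeast.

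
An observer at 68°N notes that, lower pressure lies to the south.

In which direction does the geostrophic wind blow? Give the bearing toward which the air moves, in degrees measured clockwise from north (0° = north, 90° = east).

The pressure-gradient force points toward the south (bearing 180°).
Geostrophic balance: in the Northern Hemisphere the Coriolis force deflects motion to the right, so the geostrophic wind blows 90° to the right of the pressure-gradient force (low pressure on the left).
Rotating 180° by 90° clockwise gives 270° — the wind blows toward the west.

270°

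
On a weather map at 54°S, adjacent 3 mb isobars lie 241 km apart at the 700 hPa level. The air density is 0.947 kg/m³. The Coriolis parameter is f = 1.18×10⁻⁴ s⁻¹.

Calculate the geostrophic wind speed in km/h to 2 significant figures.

Pressure gradient: |∂P/∂n| = 300 Pa / 241000 m = 1.24×10⁻³ Pa/m
Geostrophic balance (pressure-gradient force = Coriolis force):
V_g = (1/(fρ)) |∂P/∂n| = 1.24×10⁻³ / (1.18×10⁻⁴ × 0.947) = 11.1 m/s
Converting: 11.1 m/s × 3.6 = 40 km/h

40 km/h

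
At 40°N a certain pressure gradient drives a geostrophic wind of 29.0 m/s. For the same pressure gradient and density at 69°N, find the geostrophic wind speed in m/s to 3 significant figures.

With the same pressure gradient and density, V_g ∝ 1/f ∝ 1/sin φ.
V₂ = V₁ · sin φ₁ / sin φ₂ = 29.0 × sin 40° / sin 69°
V₂ = 29.0 × 0.6428/0.9336 = 20.0 m/s

20.0 m/s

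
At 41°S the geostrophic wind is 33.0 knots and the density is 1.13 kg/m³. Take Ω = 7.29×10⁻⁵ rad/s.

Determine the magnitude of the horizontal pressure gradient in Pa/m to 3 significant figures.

Coriolis parameter at 41°S:
f = 2Ω sin φ = 2 × 7.29×10⁻⁵ × sin 41° = 9.57×10⁻⁵ s⁻¹
Wind speed in SI: 33.0 knots = 17.0 m/s
Geostrophic balance rearranged: |∂P/∂n| = f ρ V_g
|∂P/∂n| = 9.57×10⁻⁵ × 1.13 × 17.0 = 1.83×10⁻³ Pa/m

1.83×10⁻³ Pa/m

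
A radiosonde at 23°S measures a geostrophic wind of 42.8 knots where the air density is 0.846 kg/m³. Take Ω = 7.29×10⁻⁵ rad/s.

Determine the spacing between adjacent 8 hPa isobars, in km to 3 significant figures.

Coriolis parameter at 23°S:
f = 2Ω sin φ = 2 × 7.29×10⁻⁵ × sin 23° = 5.70×10⁻⁵ s⁻¹
Wind speed in SI: 42.8 knots = 22.0 m/s
Geostrophic balance rearranged: |∂P/∂n| = f ρ V_g
|∂P/∂n| = 5.70×10⁻⁵ × 0.846 × 22.0 = 1.06×10⁻³ Pa/m
Isobar spacing: Δn = ΔP/|∂P/∂n| = 800 Pa / 1.06×10⁻³ Pa/m = 753880 m ≈ 754 km

754 km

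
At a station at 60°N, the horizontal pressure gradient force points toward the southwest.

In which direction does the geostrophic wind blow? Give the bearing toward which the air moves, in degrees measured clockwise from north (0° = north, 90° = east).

315°

The pressure-gradient force points toward the southwest (bearing 225°).
Geostrophic balance: in the Northern Hemisphere the Coriolis force deflects motion to the right, so the geostrophic wind blows 90° to the right of the pressure-gradient force (low pressure on the left).
Rotating 225° by 90° clockwise gives 315° — the wind blows toward the northwest.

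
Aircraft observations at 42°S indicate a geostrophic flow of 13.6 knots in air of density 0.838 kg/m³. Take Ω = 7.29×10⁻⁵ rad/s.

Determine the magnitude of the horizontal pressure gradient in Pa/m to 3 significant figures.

5.72×10⁻⁴ Pa/m

Coriolis parameter at 42°S:
f = 2Ω sin φ = 2 × 7.29×10⁻⁵ × sin 42° = 9.76×10⁻⁵ s⁻¹
Wind speed in SI: 13.6 knots = 7.00 m/s
Geostrophic balance rearranged: |∂P/∂n| = f ρ V_g
|∂P/∂n| = 9.76×10⁻⁵ × 0.838 × 7.00 = 5.72×10⁻⁴ Pa/m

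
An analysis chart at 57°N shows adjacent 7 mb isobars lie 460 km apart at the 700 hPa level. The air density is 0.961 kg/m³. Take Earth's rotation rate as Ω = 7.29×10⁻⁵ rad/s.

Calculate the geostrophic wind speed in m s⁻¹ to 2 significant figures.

13 m s⁻¹

Coriolis parameter at 57°N:
f = 2Ω sin φ = 2 × 7.29×10⁻⁵ × sin 57° = 1.22×10⁻⁴ s⁻¹
Pressure gradient: |∂P/∂n| = 700 Pa / 460000 m = 1.52×10⁻³ Pa/m
Geostrophic balance (pressure-gradient force = Coriolis force):
V_g = (1/(fρ)) |∂P/∂n| = 1.52×10⁻³ / (1.22×10⁻⁴ × 0.961) = 12.9 m/s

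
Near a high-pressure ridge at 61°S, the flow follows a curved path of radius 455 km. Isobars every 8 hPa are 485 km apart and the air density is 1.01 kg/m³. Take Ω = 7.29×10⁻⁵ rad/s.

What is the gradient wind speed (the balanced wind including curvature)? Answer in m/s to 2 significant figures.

Coriolis parameter at 61°S:
f = 2Ω sin φ = 2 × 7.29×10⁻⁵ × sin 61° = 1.28×10⁻⁴ s⁻¹
Pressure gradient: |∂P/∂n| = 800 Pa / 485000 m = 1.65×10⁻³ Pa/m
Geostrophic speed: V_g = |∂P/∂n|/(fρ) = 1.65×10⁻³/(1.28×10⁻⁴ × 1.01) = 12.8 m/s
Around a high, pressure-gradient force acts outward with centrifugal, so Coriolis balances both:
fV = (1/ρ)|∂P/∂n| + V²/R  →  V² − fR·V + fR·V_g = 0
With fR = 1.28×10⁻⁴ × 455×10³ m = 58.0 m/s:
V = [fR − √((fR)² − 4 fR V_g)]/2 = [58.0 − √(58.0² − 4×58.0×12.8)]/2 = 19.1 m/s
Supergeostrophic (V > V_g = 12.8 m/s), as expected around a high.

19 m/s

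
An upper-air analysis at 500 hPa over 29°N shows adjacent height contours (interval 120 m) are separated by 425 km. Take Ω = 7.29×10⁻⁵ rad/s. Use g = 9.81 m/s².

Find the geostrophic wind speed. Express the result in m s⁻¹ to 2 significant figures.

Coriolis parameter at 29°N:
f = 2Ω sin φ = 2 × 7.29×10⁻⁵ × sin 29° = 7.07×10⁻⁵ s⁻¹
Height gradient: |∂Z/∂n| = 120 m / 425000 m = 2.82×10⁻⁴
On a pressure surface, geostrophic balance gives V_g = (g/f)|∂Z/∂n|:
V_g = 9.81 × 2.82×10⁻⁴ / 7.07×10⁻⁵ = 39.2 m/s

39 m s⁻¹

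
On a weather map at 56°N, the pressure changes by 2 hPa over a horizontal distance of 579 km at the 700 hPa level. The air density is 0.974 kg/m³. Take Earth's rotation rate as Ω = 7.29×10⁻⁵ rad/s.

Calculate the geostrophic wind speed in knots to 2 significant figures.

5.7 knots

Coriolis parameter at 56°N:
f = 2Ω sin φ = 2 × 7.29×10⁻⁵ × sin 56° = 1.21×10⁻⁴ s⁻¹
Pressure gradient: |∂P/∂n| = 200 Pa / 579000 m = 3.45×10⁻⁴ Pa/m
Geostrophic balance (pressure-gradient force = Coriolis force):
V_g = (1/(fρ)) |∂P/∂n| = 3.45×10⁻⁴ / (1.21×10⁻⁴ × 0.974) = 2.93 m/s
Converting: 2.93 m/s × 1.944 = 5.7 knots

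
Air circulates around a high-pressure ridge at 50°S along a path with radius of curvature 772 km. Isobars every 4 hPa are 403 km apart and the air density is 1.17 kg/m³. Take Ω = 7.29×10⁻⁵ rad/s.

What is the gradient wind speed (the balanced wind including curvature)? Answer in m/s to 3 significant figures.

Coriolis parameter at 50°S:
f = 2Ω sin φ = 2 × 7.29×10⁻⁵ × sin 50° = 1.12×10⁻⁴ s⁻¹
Pressure gradient: |∂P/∂n| = 400 Pa / 403000 m = 9.93×10⁻⁴ Pa/m
Geostrophic speed: V_g = |∂P/∂n|/(fρ) = 9.93×10⁻⁴/(1.12×10⁻⁴ × 1.17) = 7.60 m/s
Around a high, pressure-gradient force acts outward with centrifugal, so Coriolis balances both:
fV = (1/ρ)|∂P/∂n| + V²/R  →  V² − fR·V + fR·V_g = 0
With fR = 1.12×10⁻⁴ × 772×10³ m = 86.2 m/s:
V = [fR − √((fR)² − 4 fR V_g)]/2 = [86.2 − √(86.2² − 4×86.2×7.6)]/2 = 8.42 m/s
Supergeostrophic (V > V_g = 7.6 m/s), as expected around a high.

8.42 m/s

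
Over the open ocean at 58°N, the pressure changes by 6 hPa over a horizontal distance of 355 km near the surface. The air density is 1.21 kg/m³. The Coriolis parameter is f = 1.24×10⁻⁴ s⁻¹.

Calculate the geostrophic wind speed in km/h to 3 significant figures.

Pressure gradient: |∂P/∂n| = 600 Pa / 355000 m = 1.69×10⁻³ Pa/m
Geostrophic balance (pressure-gradient force = Coriolis force):
V_g = (1/(fρ)) |∂P/∂n| = 1.69×10⁻³ / (1.24×10⁻⁴ × 1.21) = 11.3 m/s
Converting: 11.3 m/s × 3.6 = 40.6 km/h

40.6 km/h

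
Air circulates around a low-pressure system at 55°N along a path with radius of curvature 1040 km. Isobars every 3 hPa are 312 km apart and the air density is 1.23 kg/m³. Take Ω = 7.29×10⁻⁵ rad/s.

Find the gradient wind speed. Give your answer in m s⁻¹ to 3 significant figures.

6.23 m s⁻¹

Coriolis parameter at 55°N:
f = 2Ω sin φ = 2 × 7.29×10⁻⁵ × sin 55° = 1.19×10⁻⁴ s⁻¹
Pressure gradient: |∂P/∂n| = 300 Pa / 312000 m = 9.62×10⁻⁴ Pa/m
Geostrophic speed: V_g = |∂P/∂n|/(fρ) = 9.62×10⁻⁴/(1.19×10⁻⁴ × 1.23) = 6.55 m/s
Around a low, centrifugal force acts outward with Coriolis, so pressure-gradient force balances both:
(1/ρ)|∂P/∂n| = fV + V²/R  →  V² + fR·V − fR·V_g = 0
With fR = 1.19×10⁻⁴ × 1040×10³ m = 124 m/s:
V = [−fR + √((fR)² + 4 fR V_g)]/2 = [−124 + √(124² + 4×124×6.55)]/2 = 6.23 m/s
Subgeostrophic (V < V_g = 6.55 m/s), as expected around a low.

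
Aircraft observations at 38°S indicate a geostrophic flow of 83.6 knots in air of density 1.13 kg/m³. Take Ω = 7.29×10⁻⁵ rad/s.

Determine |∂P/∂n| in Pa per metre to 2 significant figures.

Coriolis parameter at 38°S:
f = 2Ω sin φ = 2 × 7.29×10⁻⁵ × sin 38° = 8.98×10⁻⁵ s⁻¹
Wind speed in SI: 83.6 knots = 43.0 m/s
Geostrophic balance rearranged: |∂P/∂n| = f ρ V_g
|∂P/∂n| = 8.98×10⁻⁵ × 1.13 × 43.0 = 4.36×10⁻³ Pa/m

4.4×10⁻³ Pa/m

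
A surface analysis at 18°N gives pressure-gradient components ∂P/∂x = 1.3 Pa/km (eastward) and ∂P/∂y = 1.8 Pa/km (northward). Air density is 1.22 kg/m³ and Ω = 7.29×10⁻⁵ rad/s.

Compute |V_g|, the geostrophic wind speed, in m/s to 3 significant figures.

40.4 m/s

Coriolis parameter at 18°N:
f = 2Ω sin φ = 2 × 7.29×10⁻⁵ × sin 18° = 4.51×10⁻⁵ s⁻¹
Component geostrophic relations (x east, y north):
u_g = −(1/(fρ)) ∂P/∂y,  v_g = (1/(fρ)) ∂P/∂x
u_g = −(1.8×10⁻³)/(4.51×10⁻⁵ × 1.22) = −32.7 m/s;  v_g = (1.3×10⁻³)/(4.51×10⁻⁵ × 1.22) = 23.7 m/s
|V_g| = √(u_g² + v_g²) = 40.4 m/s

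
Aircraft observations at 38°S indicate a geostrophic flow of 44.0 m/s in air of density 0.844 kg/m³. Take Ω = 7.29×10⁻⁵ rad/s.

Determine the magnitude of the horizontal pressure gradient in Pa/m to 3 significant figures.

Coriolis parameter at 38°S:
f = 2Ω sin φ = 2 × 7.29×10⁻⁵ × sin 38° = 8.98×10⁻⁵ s⁻¹
Geostrophic balance rearranged: |∂P/∂n| = f ρ V_g
|∂P/∂n| = 8.98×10⁻⁵ × 0.844 × 44.0 = 3.33×10⁻³ Pa/m

3.33×10⁻³ Pa/m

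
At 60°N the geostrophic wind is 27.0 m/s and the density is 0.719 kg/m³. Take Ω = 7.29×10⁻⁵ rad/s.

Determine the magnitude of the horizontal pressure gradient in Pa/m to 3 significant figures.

Coriolis parameter at 60°N:
f = 2Ω sin φ = 2 × 7.29×10⁻⁵ × sin 60° = 1.26×10⁻⁴ s⁻¹
Geostrophic balance rearranged: |∂P/∂n| = f ρ V_g
|∂P/∂n| = 1.26×10⁻⁴ × 0.719 × 27.0 = 2.45×10⁻³ Pa/m

2.45×10⁻³ Pa/m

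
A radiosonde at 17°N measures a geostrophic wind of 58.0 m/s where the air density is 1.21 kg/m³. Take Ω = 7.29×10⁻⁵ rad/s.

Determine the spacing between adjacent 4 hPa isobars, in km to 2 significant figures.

Coriolis parameter at 17°N:
f = 2Ω sin φ = 2 × 7.29×10⁻⁵ × sin 17° = 4.26×10⁻⁵ s⁻¹
Geostrophic balance rearranged: |∂P/∂n| = f ρ V_g
|∂P/∂n| = 4.26×10⁻⁵ × 1.21 × 58.0 = 2.99×10⁻³ Pa/m
Isobar spacing: Δn = ΔP/|∂P/∂n| = 400 Pa / 2.99×10⁻³ Pa/m = 133707 m ≈ 130 km

130 km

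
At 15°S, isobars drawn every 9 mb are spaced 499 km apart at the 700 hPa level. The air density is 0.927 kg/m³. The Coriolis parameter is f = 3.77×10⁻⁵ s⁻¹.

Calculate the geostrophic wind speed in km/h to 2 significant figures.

190 km/h

Pressure gradient: |∂P/∂n| = 900 Pa / 499000 m = 1.80×10⁻³ Pa/m
Geostrophic balance (pressure-gradient force = Coriolis force):
V_g = (1/(fρ)) |∂P/∂n| = 1.80×10⁻³ / (3.77×10⁻⁵ × 0.927) = 51.6 m/s
Converting: 51.6 m/s × 3.6 = 190 km/h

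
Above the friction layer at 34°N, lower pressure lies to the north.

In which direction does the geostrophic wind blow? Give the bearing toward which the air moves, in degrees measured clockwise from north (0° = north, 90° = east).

The pressure-gradient force points toward the north (bearing 000°).
Geostrophic balance: in the Northern Hemisphere the Coriolis force deflects motion to the right, so the geostrophic wind blows 90° to the right of the pressure-gradient force (low pressure on the left).
Rotating 000° by 90° clockwise gives 090° — the wind blows toward the east.

090°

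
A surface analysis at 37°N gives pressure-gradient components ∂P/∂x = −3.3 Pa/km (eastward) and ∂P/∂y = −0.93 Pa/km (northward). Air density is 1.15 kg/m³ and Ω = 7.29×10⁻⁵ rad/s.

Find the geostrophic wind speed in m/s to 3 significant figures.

Coriolis parameter at 37°N:
f = 2Ω sin φ = 2 × 7.29×10⁻⁵ × sin 37° = 8.77×10⁻⁵ s⁻¹
Component geostrophic relations (x east, y north):
u_g = −(1/(fρ)) ∂P/∂y,  v_g = (1/(fρ)) ∂P/∂x
u_g = −(−0.93×10⁻³)/(8.77×10⁻⁵ × 1.15) = 9.22 m/s;  v_g = (−3.3×10⁻³)/(8.77×10⁻⁵ × 1.15) = −32.7 m/s
|V_g| = √(u_g² + v_g²) = 34.0 m/s

34.0 m/s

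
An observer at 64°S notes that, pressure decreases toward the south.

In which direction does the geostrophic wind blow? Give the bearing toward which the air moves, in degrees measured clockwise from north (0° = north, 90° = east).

The pressure-gradient force points toward the south (bearing 180°).
Geostrophic balance: in the Southern Hemisphere the Coriolis force deflects motion to the left, so the geostrophic wind blows 90° to the left of the pressure-gradient force (low pressure on the right).
Rotating 180° by 90° counterclockwise gives 090° — the wind blows toward the east.

090°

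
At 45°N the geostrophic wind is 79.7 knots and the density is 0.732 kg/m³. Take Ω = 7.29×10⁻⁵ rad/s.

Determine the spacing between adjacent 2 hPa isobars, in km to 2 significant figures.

65 km

Coriolis parameter at 45°N:
f = 2Ω sin φ = 2 × 7.29×10⁻⁵ × sin 45° = 1.03×10⁻⁴ s⁻¹
Wind speed in SI: 79.7 knots = 41.0 m/s
Geostrophic balance rearranged: |∂P/∂n| = f ρ V_g
|∂P/∂n| = 1.03×10⁻⁴ × 0.732 × 41.0 = 3.09×10⁻³ Pa/m
Isobar spacing: Δn = ΔP/|∂P/∂n| = 200 Pa / 3.09×10⁻³ Pa/m = 64637 m ≈ 65 km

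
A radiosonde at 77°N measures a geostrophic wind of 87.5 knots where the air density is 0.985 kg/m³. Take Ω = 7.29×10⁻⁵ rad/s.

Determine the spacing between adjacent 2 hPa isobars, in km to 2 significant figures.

Coriolis parameter at 77°N:
f = 2Ω sin φ = 2 × 7.29×10⁻⁵ × sin 77° = 1.42×10⁻⁴ s⁻¹
Wind speed in SI: 87.5 knots = 45.0 m/s
Geostrophic balance rearranged: |∂P/∂n| = f ρ V_g
|∂P/∂n| = 1.42×10⁻⁴ × 0.985 × 45.0 = 6.30×10⁻³ Pa/m
Isobar spacing: Δn = ΔP/|∂P/∂n| = 200 Pa / 6.30×10⁻³ Pa/m = 31752 m ≈ 32 km

32 km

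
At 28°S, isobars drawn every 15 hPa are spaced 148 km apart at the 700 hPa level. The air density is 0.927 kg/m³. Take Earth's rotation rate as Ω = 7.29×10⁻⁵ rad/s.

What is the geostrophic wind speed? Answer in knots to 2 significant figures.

Coriolis parameter at 28°S:
f = 2Ω sin φ = 2 × 7.29×10⁻⁵ × sin 28° = 6.84×10⁻⁵ s⁻¹
Pressure gradient: |∂P/∂n| = 1500 Pa / 148000 m = 1.01×10⁻² Pa/m
Geostrophic balance (pressure-gradient force = Coriolis force):
V_g = (1/(fρ)) |∂P/∂n| = 1.01×10⁻² / (6.84×10⁻⁵ × 0.927) = 160 m/s
Converting: 160 m/s × 1.944 = 310 knots

310 knots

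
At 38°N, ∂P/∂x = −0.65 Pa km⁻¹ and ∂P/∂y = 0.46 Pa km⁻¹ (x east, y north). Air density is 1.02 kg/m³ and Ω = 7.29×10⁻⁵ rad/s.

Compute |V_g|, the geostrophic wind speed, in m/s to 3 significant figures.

8.70 m/s

Coriolis parameter at 38°N:
f = 2Ω sin φ = 2 × 7.29×10⁻⁵ × sin 38° = 8.98×10⁻⁵ s⁻¹
Component geostrophic relations (x east, y north):
u_g = −(1/(fρ)) ∂P/∂y,  v_g = (1/(fρ)) ∂P/∂x
u_g = −(0.46×10⁻³)/(8.98×10⁻⁵ × 1.02) = −5.02 m/s;  v_g = (−0.65×10⁻³)/(8.98×10⁻⁵ × 1.02) = −7.10 m/s
|V_g| = √(u_g² + v_g²) = 8.70 m/s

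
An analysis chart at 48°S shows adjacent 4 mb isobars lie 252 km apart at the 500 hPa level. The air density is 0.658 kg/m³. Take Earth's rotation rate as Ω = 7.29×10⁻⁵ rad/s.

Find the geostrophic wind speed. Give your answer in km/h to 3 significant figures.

80.2 km/h

Coriolis parameter at 48°S:
f = 2Ω sin φ = 2 × 7.29×10⁻⁵ × sin 48° = 1.08×10⁻⁴ s⁻¹
Pressure gradient: |∂P/∂n| = 400 Pa / 252000 m = 1.59×10⁻³ Pa/m
Geostrophic balance (pressure-gradient force = Coriolis force):
V_g = (1/(fρ)) |∂P/∂n| = 1.59×10⁻³ / (1.08×10⁻⁴ × 0.658) = 22.3 m/s
Converting: 22.3 m/s × 3.6 = 80.2 km/h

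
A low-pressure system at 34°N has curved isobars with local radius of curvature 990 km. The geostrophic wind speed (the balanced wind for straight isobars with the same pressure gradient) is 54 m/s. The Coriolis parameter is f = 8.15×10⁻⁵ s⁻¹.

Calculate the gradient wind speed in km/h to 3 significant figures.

Around a low, centrifugal force acts outward with Coriolis, so pressure-gradient force balances both:
(1/ρ)|∂P/∂n| = fV + V²/R  →  V² + fR·V − fR·V_g = 0
With fR = 8.15×10⁻⁵ × 990×10³ m = 80.7 m/s:
V = [−fR + √((fR)² + 4 fR V_g)]/2 = [−80.7 + √(80.7² + 4×80.7×54)]/2 = 37 m/s
Subgeostrophic (V < V_g = 54 m/s), as expected around a low.
Converting: 37 m/s × 3.6 = 133 km/h

133 km/h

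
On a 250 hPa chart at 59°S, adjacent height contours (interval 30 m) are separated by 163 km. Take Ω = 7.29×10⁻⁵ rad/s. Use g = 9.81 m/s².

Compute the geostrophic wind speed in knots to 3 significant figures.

28.1 knots

Coriolis parameter at 59°S:
f = 2Ω sin φ = 2 × 7.29×10⁻⁵ × sin 59° = 1.25×10⁻⁴ s⁻¹
Height gradient: |∂Z/∂n| = 30 m / 163000 m = 1.84×10⁻⁴
On a pressure surface, geostrophic balance gives V_g = (g/f)|∂Z/∂n|:
V_g = 9.81 × 1.84×10⁻⁴ / 1.25×10⁻⁴ = 14.4 m/s
Converting: 14.4 m/s × 1.944 = 28.1 knots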